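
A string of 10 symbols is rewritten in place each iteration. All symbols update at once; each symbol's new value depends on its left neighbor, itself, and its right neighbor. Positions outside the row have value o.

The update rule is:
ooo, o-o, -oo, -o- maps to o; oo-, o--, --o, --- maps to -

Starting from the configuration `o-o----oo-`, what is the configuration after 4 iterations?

-oo----o-o
oo-----ooo
o------ooo
-------ooo

-------ooo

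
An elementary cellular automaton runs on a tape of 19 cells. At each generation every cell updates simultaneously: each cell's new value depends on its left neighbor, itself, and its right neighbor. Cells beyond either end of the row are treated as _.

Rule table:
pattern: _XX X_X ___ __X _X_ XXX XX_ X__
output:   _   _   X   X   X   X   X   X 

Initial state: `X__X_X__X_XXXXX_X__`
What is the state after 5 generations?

XXX_XXXX_XXXX__XX_X

generation 1: XXXX_XXXX__XXXX_XXX
generation 2: _XXX__XXXXX_XXX__XX
generation 3: X_XXXX_XXXX__XXXX_X
generation 4: X__XXX__XXXXX_XXX_X
generation 5: XXX_XXXX_XXXX__XX_X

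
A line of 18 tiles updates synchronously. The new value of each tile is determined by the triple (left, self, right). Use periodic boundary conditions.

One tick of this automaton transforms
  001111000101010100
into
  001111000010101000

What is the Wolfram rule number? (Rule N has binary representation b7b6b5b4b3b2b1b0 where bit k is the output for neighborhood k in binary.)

position 3: 111 → 1  (bit 7 = 1)
position 5: 110 → 1  (bit 6 = 1)
position 10: 101 → 1  (bit 5 = 1)
position 6: 100 → 0  (bit 4 = 0)
position 2: 011 → 1  (bit 3 = 1)
position 9: 010 → 0  (bit 2 = 0)
position 1: 001 → 0  (bit 1 = 0)
position 0: 000 → 0  (bit 0 = 0)
bits b7..b0 = 11101000 = 232

232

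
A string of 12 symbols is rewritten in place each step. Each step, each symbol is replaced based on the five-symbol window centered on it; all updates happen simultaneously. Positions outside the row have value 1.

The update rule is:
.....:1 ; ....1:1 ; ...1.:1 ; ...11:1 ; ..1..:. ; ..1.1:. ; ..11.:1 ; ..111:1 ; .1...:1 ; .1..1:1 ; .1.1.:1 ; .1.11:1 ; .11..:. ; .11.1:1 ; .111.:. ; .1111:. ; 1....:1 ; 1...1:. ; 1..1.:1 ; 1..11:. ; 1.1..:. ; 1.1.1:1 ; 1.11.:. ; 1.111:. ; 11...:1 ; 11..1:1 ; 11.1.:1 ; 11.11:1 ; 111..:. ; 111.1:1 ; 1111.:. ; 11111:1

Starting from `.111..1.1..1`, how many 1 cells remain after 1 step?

step 1: 1...11.1.1.1
count of 1: 6

6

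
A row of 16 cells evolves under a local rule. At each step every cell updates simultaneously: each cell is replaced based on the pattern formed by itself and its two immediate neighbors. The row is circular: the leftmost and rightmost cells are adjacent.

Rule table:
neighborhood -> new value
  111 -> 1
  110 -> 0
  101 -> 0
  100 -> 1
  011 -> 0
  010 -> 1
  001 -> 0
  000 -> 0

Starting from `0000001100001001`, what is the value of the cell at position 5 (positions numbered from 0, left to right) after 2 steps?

step 1: 1000000010001101
step 2: 0100000011000000
position 5 holds 0

0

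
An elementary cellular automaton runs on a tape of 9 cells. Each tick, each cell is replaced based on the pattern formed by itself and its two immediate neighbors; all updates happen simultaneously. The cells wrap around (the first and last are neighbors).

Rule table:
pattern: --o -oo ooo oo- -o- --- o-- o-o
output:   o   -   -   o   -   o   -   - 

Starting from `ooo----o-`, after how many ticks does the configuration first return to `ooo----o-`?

--o-ooo--
oo----o-o
-o-ooo---
o----o-oo
o-ooo----
----o-ooo
-ooo----o
---o-ooo-
ooo----o-

9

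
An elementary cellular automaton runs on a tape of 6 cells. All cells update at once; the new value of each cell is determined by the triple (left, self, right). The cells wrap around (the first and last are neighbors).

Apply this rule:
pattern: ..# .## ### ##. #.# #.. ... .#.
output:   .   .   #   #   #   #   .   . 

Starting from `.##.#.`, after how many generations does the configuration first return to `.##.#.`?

6

..##.#
#..##.
.#..##
#.#..#
##.#..
.##.#.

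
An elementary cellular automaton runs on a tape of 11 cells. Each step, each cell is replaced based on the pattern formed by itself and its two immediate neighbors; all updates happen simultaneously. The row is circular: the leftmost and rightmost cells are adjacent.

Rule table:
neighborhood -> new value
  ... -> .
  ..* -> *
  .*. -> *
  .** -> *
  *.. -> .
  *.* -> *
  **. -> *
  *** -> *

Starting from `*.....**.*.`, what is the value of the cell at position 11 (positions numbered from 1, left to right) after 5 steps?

*

step 1: *....******
step 2: *...*******
step 3: *..********
step 4: *.*********
step 5: ***********
position 11 holds *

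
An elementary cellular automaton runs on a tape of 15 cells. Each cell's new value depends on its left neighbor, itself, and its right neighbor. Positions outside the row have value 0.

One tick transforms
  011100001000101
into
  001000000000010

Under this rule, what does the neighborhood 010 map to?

At position 8 the neighborhood is 010; the next row has 0 there.

0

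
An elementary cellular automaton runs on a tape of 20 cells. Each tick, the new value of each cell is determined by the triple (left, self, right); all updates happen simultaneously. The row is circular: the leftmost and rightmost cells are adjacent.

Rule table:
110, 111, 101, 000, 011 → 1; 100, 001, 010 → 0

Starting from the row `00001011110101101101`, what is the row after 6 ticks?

01100111111111111110

01100111111011111110
01100111111111111110
01100111111111111110  (fixed point — unchanged through tick 6)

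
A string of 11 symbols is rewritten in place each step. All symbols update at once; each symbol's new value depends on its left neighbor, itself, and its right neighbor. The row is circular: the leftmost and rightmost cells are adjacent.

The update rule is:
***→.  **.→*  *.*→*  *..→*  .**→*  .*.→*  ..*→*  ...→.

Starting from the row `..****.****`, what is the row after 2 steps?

..****.****

step 1: ***..***..*
step 2: ..****.****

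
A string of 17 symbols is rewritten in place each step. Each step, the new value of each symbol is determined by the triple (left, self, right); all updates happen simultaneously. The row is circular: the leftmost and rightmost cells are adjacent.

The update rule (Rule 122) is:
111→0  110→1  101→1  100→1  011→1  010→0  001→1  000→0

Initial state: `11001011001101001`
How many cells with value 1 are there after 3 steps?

10

01110111111110111
11011100000011101
01110110000110111
count of 1: 10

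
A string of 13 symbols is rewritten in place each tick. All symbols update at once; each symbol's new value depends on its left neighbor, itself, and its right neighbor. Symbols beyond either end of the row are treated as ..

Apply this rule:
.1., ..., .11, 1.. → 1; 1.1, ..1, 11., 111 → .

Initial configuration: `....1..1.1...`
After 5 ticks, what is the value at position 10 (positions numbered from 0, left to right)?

1

111.11.1.1111
1...1..1.1...
111.11.1.1111  (repeats tick 1; period 2)
tick 5: 111.11.1.1111
position 10 holds 1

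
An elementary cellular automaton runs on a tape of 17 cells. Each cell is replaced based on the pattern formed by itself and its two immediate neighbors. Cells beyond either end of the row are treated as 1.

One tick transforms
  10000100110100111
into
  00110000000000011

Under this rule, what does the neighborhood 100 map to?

At position 1 the neighborhood is 100; the next row has 0 there.

0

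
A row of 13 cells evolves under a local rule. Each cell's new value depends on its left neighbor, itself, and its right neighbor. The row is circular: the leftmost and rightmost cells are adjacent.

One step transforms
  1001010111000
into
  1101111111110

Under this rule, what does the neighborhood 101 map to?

At position 4 the neighborhood is 101; the next row has 1 there.

1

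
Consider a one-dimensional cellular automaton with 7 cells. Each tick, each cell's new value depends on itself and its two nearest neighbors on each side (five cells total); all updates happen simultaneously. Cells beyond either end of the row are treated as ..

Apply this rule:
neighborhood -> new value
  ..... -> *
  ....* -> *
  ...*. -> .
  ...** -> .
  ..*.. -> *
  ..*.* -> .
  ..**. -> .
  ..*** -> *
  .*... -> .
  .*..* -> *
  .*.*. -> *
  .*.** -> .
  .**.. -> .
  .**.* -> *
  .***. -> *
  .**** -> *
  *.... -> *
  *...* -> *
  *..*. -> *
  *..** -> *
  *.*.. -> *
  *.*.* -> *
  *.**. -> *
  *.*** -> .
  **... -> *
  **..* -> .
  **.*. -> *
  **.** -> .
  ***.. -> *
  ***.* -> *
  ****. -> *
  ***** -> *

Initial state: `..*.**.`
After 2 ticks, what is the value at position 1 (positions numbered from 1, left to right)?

tick 1: *...*.*
tick 2: *.*..**
position 1 holds *

*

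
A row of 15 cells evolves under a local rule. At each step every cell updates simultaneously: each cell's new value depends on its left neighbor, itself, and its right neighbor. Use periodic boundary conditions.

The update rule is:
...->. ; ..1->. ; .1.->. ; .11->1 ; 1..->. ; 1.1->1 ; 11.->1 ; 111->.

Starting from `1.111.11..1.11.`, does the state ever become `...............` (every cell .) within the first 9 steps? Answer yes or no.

yes

.11.1111...1111
11111..1...1..1
....1.........1
...............
all cells are . at step 4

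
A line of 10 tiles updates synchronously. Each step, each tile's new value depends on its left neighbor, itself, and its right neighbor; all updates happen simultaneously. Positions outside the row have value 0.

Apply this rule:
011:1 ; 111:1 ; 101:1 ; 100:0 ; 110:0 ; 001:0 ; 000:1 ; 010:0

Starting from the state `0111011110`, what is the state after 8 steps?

0001100000

0110111100
0101111001
0011110000
1011100111
0111000110
0110010100
0100001001
0001100000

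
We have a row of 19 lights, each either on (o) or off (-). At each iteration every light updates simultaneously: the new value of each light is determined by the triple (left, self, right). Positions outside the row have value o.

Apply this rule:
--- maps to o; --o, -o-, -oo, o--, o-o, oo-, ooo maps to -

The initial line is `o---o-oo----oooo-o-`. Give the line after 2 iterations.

--o------oo--------
----oooo----oooooo-

----oooo----oooooo-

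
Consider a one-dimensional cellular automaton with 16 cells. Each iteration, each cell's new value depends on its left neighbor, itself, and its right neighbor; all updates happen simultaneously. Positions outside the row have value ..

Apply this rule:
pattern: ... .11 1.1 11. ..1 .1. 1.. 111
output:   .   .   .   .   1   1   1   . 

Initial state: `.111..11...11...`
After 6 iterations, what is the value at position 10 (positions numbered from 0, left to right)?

iteration 1: 1...11..1.1..1..
iteration 2: 11.1..111.11111.
iteration 3: ...111.........1
iteration 4: ..1...1.......11
iteration 5: .111.111.....1..
iteration 6: 1.......1...111.
position 10 holds .

.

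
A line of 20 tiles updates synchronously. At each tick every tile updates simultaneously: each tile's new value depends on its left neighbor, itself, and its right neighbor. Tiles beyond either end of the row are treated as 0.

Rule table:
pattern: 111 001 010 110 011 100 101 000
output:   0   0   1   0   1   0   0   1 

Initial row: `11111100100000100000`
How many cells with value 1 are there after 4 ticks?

11

10000000101110101111
10111110101000101000
10100000101010101011
10101110101010101010
count of 1: 11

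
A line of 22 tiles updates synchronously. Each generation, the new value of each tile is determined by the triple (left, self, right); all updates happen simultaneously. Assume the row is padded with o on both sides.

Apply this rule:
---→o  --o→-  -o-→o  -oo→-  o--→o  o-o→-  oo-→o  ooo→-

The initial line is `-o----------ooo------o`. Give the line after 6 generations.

------ooo------oo-o-o-

-oooooooooo---oooooo--
----------ooo------oo-
ooooooooo---oooooo--o-
--------ooo------oo-o-
ooooooo---oooooo--o-o-
------ooo------oo-o-o-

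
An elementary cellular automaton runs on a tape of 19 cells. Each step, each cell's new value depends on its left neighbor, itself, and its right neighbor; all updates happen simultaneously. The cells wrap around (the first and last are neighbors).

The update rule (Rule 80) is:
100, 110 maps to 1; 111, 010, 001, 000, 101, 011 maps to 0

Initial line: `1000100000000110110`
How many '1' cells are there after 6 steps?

step 1: 0100010000000010010
step 2: 0010001000000001001
step 3: 1001000100000000100
step 4: 0100100010000000010
step 5: 0010010001000000001
step 6: 1001001000100000000
count of 1: 4

4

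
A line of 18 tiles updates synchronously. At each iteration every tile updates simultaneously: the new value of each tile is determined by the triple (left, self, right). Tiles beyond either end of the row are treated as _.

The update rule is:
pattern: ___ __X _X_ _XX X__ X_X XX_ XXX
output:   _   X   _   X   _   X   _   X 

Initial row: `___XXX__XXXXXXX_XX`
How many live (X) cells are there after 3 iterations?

12

iteration 1: __XXX__XXXXXXX_XX_
iteration 2: _XXX__XXXXXXX_XX__
iteration 3: XXX__XXXXXXX_XX___
count of X: 12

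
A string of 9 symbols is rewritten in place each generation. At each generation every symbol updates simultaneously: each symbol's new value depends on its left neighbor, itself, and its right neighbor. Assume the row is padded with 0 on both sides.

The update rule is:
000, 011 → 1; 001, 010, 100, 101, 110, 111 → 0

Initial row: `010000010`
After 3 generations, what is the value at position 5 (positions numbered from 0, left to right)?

1

000111000
110100011
100001010
position 5 holds 1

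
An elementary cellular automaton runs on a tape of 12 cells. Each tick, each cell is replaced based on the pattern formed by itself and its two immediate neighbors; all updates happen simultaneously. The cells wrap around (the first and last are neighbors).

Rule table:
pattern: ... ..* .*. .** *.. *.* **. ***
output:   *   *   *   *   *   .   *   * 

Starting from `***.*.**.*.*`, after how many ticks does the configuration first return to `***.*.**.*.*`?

1

tick 1: ***.*.**.*.*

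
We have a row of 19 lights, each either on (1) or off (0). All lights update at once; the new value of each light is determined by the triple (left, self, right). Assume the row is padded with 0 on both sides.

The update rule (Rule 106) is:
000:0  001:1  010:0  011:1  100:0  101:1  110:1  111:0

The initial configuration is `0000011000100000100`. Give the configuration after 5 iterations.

1110111000010000000

iteration 1: 0000111001000001000
iteration 2: 0001101010000010000
iteration 3: 0011110100000100000
iteration 4: 0110011000001000000
iteration 5: 1110111000010000000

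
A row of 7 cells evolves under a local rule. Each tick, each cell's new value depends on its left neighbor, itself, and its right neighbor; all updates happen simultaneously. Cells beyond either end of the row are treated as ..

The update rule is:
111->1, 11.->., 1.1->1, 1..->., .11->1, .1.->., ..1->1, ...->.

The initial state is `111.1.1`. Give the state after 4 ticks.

1.1....

11.1.1.
1.1.1..
.1.1...
1.1....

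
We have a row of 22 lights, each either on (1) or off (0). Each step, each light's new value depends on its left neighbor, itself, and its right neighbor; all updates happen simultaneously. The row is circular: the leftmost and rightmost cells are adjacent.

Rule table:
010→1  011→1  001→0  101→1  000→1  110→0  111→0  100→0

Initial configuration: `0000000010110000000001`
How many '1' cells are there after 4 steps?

12

0111111011100111111101
1100000110000100000011
0001110100110101111010
1101001100101111000110
count of 1: 12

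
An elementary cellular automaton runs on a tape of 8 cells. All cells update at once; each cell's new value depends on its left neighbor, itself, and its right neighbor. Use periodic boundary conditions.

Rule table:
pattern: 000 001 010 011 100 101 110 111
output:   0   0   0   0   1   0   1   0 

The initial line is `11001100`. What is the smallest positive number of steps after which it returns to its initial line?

4

01100110
00110011
10011001
11001100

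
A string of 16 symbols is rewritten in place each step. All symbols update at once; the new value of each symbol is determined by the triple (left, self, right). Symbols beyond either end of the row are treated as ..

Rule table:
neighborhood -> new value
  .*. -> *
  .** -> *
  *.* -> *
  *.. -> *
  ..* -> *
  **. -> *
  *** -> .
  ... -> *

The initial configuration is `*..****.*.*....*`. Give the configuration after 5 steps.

****..**********

step 1: ****..**********
step 2: *..****........*
step 3: ****..**********  (repeats step 1; period 2)
step 5: ****..**********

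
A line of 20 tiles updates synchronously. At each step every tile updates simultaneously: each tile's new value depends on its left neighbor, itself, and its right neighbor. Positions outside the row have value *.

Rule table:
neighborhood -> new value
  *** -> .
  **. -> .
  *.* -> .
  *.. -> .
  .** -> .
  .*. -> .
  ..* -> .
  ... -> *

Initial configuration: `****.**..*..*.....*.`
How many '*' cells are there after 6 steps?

step 1: ..............***...
step 2: .************.....*.
step 3: ..............***...  (repeats step 1; period 2)
step 6: .************.....*.
count of *: 13

13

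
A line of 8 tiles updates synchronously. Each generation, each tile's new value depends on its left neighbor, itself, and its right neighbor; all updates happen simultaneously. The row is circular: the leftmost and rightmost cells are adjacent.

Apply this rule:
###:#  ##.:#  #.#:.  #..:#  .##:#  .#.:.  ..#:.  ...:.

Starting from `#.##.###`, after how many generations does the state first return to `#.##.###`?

1

#.##.###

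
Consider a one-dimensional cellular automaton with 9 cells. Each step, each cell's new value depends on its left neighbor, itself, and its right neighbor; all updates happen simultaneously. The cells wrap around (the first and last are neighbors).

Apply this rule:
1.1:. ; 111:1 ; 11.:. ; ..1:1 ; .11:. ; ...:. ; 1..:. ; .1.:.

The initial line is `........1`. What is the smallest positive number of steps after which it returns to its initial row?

.......1.
......1..
.....1...
....1....
...1.....
..1......
.1.......
1........
........1

9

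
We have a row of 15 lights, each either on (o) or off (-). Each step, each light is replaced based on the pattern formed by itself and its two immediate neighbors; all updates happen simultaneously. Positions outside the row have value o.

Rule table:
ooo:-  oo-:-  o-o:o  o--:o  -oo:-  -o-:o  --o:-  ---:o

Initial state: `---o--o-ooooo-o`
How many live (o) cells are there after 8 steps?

oo-oo-oo-----o-
--o--o--oooo-oo
o-oo-oo-----o--
-o--o--oooo-oo-
ooo-oo-----o--o
---o--oooo-oo--
oo-oo-----o--o-
--o--oooo-oo-oo
count of o: 9

9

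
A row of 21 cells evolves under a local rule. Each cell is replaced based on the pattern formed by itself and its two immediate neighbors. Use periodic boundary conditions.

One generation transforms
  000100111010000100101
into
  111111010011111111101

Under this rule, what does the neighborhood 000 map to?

At position 1 the neighborhood is 000; the next row has 1 there.

1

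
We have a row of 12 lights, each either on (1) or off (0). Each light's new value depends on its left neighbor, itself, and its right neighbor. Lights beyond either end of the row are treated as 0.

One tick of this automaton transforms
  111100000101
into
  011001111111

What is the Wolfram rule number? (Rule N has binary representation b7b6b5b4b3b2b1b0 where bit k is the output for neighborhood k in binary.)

position 1: 111 → 1  (bit 7 = 1)
position 3: 110 → 0  (bit 6 = 0)
position 10: 101 → 1  (bit 5 = 1)
position 4: 100 → 0  (bit 4 = 0)
position 0: 011 → 0  (bit 3 = 0)
position 9: 010 → 1  (bit 2 = 1)
position 8: 001 → 1  (bit 1 = 1)
position 5: 000 → 1  (bit 0 = 1)
bits b7..b0 = 10100111 = 167

167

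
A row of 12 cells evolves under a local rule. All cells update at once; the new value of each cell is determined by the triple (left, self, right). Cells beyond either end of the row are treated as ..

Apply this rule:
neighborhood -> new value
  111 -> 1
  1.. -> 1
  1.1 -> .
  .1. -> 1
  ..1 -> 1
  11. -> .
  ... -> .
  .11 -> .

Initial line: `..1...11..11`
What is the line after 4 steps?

step 1: .111.1..11..
step 2: 1.1..111..1.
step 3: 1.111.1.1111
step 4: 1..1..1..11.

1..1..1..11.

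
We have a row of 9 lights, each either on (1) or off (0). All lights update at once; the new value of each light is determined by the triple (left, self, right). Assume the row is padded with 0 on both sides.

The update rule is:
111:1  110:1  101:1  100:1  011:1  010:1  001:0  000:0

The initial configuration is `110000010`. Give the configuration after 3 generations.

generation 1: 111000011
generation 2: 111100011
generation 3: 111110011

111110011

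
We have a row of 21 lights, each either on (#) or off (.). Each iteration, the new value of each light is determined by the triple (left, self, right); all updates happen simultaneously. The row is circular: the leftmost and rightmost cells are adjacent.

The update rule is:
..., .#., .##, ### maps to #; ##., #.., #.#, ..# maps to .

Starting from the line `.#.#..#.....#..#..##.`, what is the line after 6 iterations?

.#.#..#.###.#..#..#..
.#.#..#.##..#..#..#.#
.#.#..#.#...#..#..#.#
.#.#..#.#.#.#..#..#.#
.#.#..#.#.#.#..#..#.#  (fixed point — unchanged through iteration 6)

.#.#..#.#.#.#..#..#.#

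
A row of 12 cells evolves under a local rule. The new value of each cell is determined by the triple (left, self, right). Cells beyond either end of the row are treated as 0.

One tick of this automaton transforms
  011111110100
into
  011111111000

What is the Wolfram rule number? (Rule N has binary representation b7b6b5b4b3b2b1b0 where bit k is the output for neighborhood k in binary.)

232

position 2: 111 → 1  (bit 7 = 1)
position 7: 110 → 1  (bit 6 = 1)
position 8: 101 → 1  (bit 5 = 1)
position 10: 100 → 0  (bit 4 = 0)
position 1: 011 → 1  (bit 3 = 1)
position 9: 010 → 0  (bit 2 = 0)
position 0: 001 → 0  (bit 1 = 0)
position 11: 000 → 0  (bit 0 = 0)
bits b7..b0 = 11101000 = 232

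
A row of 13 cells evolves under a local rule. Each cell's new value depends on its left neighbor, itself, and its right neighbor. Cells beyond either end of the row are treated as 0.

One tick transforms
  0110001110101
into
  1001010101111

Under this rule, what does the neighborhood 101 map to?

1

At position 9 the neighborhood is 101; the next row has 1 there.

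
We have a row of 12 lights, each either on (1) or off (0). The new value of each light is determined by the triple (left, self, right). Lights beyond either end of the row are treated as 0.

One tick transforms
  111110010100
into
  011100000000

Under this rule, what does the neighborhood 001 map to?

At position 6 the neighborhood is 001; the next row has 0 there.

0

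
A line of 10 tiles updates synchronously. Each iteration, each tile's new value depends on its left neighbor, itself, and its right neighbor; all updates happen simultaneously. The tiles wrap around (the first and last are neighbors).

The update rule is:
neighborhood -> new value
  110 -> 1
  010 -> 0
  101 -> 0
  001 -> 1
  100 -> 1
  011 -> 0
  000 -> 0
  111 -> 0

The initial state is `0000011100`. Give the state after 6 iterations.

1011000101

iteration 1: 0000100110
iteration 2: 0001011011
iteration 3: 1010001001
iteration 4: 1001010110
iteration 5: 0110000010
iteration 6: 1011000101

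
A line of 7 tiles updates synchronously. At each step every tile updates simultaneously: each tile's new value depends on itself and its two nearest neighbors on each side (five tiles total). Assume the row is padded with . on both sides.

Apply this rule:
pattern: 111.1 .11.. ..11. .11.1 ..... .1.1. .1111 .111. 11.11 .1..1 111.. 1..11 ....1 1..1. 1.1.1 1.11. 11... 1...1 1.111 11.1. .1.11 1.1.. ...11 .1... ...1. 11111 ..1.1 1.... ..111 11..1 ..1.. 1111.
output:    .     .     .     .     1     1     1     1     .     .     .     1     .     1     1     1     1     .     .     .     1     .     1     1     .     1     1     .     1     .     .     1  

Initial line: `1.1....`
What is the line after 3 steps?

1.111.1

11.1.11
...111.
1.111.1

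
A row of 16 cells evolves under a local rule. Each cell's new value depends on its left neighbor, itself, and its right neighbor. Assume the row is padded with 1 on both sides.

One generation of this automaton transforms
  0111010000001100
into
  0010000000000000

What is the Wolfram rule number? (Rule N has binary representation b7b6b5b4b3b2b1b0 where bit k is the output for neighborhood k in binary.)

128

position 2: 111 → 1  (bit 7 = 1)
position 3: 110 → 0  (bit 6 = 0)
position 0: 101 → 0  (bit 5 = 0)
position 6: 100 → 0  (bit 4 = 0)
position 1: 011 → 0  (bit 3 = 0)
position 5: 010 → 0  (bit 2 = 0)
position 11: 001 → 0  (bit 1 = 0)
position 7: 000 → 0  (bit 0 = 0)
bits b7..b0 = 10000000 = 128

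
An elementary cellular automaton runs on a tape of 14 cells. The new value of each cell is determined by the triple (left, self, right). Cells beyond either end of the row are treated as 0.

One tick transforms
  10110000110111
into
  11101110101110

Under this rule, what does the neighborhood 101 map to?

At position 1 the neighborhood is 101; the next row has 1 there.

1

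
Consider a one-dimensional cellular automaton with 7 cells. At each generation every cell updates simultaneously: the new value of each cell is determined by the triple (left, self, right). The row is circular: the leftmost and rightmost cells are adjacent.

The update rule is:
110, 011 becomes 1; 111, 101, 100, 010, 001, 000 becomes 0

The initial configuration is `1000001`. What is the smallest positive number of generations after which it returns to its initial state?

generation 1: 1000001

1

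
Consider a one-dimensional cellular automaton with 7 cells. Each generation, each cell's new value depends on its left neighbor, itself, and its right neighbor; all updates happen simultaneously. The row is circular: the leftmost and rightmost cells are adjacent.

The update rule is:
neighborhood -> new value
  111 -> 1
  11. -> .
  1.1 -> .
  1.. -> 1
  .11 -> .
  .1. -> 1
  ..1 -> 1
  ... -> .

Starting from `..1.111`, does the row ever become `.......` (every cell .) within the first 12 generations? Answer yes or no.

111..1.
.1.111.
11..1.1
1.111..
1..1.11
.111..1
..1.111  (repeats generation 0; period 7)
generation 12: 1..1.11
generation 12 is 1..1.11, still not uniform .

no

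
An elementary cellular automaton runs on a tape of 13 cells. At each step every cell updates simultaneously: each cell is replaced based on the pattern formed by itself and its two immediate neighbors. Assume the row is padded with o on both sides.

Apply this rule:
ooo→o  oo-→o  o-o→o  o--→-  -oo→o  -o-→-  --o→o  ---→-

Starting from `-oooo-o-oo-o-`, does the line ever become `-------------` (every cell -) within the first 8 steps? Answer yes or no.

oooooo-oooo-o
ooooooooooooo
ooooooooooooo  (fixed point — unchanged through step 8)
step 8 is ooooooooooooo, still not uniform -

no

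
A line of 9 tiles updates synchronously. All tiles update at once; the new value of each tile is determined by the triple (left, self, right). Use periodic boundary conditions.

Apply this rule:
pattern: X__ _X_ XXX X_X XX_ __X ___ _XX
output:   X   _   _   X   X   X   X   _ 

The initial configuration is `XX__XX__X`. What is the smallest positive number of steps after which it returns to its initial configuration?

18

step 1: _XXX_XXX_
step 2: X__XX__XX
step 3: XXX_XXX__
step 4: __XX__XXX
step 5: XX_XXX__X
step 6: _XX__XXX_
step 7: X_XXX__XX
step 8: XX__XXX__
step 9: _XXX__XXX
step 10: X__XXX__X
step 11: XXX__XXX_
step 12: __XXX__XX
step 13: XX__XXX_X
step 14: _XXX__XX_
step 15: X__XXX_XX
step 16: XXX__XX__
step 17: __XXX_XXX
step 18: XX__XX__X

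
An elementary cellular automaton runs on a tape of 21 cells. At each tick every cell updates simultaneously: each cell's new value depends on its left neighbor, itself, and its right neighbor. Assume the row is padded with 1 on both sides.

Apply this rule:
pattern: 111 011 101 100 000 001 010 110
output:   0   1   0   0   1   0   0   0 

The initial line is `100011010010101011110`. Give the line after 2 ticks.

001010000000000010000
000000111111111000110

000000111111111000110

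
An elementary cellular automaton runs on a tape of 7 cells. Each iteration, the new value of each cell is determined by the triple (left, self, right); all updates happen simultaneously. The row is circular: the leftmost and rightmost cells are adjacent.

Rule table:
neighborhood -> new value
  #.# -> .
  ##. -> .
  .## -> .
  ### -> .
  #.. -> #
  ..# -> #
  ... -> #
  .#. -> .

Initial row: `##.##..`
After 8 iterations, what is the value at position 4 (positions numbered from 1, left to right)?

#

.....##
#####..
.....##  (repeats iteration 1; period 2)
iteration 8: #####..
position 4 holds #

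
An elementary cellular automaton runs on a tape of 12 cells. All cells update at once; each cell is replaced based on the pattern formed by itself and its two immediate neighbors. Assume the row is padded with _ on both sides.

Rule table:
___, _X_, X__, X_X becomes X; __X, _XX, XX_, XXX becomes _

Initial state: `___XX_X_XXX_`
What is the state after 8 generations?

X____XX_____

generation 1: XX___XXX___X
generation 2: __XX____XX_X
generation 3: X___XXX___XX
generation 4: XXX____XX___
generation 5: ___XXX___XXX
generation 6: XX____XX____
generation 7: __XXX___XXXX
generation 8: X____XX_____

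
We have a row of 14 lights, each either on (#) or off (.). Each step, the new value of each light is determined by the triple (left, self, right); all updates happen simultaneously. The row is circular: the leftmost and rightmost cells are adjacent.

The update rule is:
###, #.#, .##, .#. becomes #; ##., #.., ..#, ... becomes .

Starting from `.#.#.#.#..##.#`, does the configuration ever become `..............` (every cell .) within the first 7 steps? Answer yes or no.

########..#.##
#######...####
######....####
#####.....####
####......####
###.......####
##........####
step 7 is ##........####, still not uniform .

no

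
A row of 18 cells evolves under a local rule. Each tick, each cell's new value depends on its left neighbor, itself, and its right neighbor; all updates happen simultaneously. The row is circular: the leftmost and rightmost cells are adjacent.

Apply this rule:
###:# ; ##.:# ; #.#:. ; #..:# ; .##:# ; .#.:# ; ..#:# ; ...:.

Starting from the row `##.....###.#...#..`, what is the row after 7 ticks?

###...####.##.####
####.#####.##.####
####.#####.##.####  (fixed point — unchanged through tick 7)

####.#####.##.####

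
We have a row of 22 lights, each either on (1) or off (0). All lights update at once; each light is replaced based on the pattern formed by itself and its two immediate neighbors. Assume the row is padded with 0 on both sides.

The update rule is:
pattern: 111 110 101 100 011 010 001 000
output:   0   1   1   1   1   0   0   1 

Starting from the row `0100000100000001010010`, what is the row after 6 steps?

0011110011111100101001
1010011010000110010100
0101011101110111001011
0010110111011101100111
1001111101110111110101
0101000111011100011010

0101000111011100011010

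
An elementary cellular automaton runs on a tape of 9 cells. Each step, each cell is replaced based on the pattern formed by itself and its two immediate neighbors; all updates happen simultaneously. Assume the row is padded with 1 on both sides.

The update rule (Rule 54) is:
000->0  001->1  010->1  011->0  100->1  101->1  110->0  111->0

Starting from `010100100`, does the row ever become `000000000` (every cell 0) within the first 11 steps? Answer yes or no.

yes

step 1: 111111111
step 2: 000000000
all cells are 0 at step 2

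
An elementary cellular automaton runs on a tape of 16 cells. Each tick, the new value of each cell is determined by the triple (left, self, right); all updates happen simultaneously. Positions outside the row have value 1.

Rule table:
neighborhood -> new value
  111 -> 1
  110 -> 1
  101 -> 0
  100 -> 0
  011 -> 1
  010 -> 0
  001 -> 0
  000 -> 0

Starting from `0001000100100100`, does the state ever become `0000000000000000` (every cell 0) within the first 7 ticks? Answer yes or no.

yes

0000000000000000
all cells are 0 at tick 1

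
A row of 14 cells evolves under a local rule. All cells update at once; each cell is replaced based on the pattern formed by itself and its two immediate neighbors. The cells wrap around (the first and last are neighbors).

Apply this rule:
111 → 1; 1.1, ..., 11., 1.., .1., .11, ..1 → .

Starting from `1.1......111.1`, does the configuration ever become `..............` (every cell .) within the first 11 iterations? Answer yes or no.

..........1...
..............
all cells are . at iteration 2

yes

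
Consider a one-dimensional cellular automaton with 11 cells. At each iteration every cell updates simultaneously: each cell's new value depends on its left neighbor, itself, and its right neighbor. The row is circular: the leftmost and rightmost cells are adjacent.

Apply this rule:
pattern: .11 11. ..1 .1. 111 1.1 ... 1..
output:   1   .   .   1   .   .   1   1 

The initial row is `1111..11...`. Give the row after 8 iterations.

111.1.1.1..

1...1.1.11.
111.1.1.1..
1...1.1.11.  (repeats iteration 1; period 2)
iteration 8: 111.1.1.1..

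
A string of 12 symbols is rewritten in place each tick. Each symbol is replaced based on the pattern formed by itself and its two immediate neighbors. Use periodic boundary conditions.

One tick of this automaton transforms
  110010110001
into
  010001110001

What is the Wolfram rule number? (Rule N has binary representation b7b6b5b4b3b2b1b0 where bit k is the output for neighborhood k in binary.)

position 0: 111 → 0  (bit 7 = 0)
position 1: 110 → 1  (bit 6 = 1)
position 5: 101 → 1  (bit 5 = 1)
position 2: 100 → 0  (bit 4 = 0)
position 6: 011 → 1  (bit 3 = 1)
position 4: 010 → 0  (bit 2 = 0)
position 3: 001 → 0  (bit 1 = 0)
position 9: 000 → 0  (bit 0 = 0)
bits b7..b0 = 01101000 = 104

104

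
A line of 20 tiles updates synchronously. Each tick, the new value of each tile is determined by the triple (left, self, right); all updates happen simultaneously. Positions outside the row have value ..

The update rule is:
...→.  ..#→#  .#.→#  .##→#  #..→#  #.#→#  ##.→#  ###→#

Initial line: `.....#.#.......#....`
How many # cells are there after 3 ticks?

....#####.....###...
...#######...#####..
..#########.#######.
count of #: 16

16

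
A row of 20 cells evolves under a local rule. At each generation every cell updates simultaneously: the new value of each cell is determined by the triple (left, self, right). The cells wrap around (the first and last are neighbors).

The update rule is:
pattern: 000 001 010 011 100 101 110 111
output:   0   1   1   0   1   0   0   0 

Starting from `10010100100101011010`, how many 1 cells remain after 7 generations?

10

11110111111101000010
00000000000001100110
00000000000010011001
10000000000111100111
01000000001000011000
11100000011100100100
00010000100011111111
count of 1: 10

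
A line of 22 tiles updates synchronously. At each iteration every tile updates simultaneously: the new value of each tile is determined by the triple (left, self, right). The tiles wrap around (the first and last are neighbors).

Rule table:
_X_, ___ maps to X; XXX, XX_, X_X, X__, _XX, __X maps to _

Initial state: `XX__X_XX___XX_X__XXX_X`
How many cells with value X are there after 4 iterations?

16

____X____X____X_______
XXX_X_XX_X_XX_X_XXXXXX
____X____X____X_______  (repeats iteration 1; period 2)
iteration 4: XXX_X_XX_X_XX_X_XXXXXX
count of X: 16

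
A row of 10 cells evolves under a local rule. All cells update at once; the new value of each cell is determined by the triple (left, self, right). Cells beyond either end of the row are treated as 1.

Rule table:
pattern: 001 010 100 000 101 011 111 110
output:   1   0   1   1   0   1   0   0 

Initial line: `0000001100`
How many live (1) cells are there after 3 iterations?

8

1111111011
0000000010
1111111100
count of 1: 8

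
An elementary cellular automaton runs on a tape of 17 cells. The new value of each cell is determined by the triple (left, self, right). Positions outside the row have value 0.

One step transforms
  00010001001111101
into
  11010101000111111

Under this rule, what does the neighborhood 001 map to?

At position 2 the neighborhood is 001; the next row has 0 there.

0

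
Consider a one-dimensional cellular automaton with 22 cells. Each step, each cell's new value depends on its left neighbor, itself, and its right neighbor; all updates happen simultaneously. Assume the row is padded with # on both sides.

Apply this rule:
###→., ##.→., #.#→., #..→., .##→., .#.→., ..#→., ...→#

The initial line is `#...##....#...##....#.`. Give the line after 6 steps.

....##....#...##....#.

step 1: ..#....##...#....##...
step 2: ....##....#...##....#.
step 3: .##....##...#....##...
step 4: ....##....#...##....#.  (repeats step 2; period 2)
step 6: ....##....#...##....#.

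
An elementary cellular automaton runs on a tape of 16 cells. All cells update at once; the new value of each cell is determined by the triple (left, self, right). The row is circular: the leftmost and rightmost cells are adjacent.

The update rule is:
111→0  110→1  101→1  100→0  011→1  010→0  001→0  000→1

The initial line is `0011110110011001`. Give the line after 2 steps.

0010011110011000
1000010010011011

1000010010011011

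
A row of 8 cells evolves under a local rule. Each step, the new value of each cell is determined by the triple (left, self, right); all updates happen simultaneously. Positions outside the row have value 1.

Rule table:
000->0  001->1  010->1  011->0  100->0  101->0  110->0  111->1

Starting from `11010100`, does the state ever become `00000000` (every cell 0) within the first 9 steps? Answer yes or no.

no

10010101
00110100
01000101
01001100
01010001
01010010
01010110
01010000
01010001
step 9 is 01010001, still not uniform 0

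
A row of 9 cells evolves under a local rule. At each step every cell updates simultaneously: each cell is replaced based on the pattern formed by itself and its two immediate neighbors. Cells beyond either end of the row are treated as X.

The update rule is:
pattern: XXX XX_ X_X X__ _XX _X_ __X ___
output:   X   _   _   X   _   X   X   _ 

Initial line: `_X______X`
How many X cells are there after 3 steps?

step 1: _XX____X_
step 2: ___X__XX_
step 3: X_XXXX___
count of X: 5

5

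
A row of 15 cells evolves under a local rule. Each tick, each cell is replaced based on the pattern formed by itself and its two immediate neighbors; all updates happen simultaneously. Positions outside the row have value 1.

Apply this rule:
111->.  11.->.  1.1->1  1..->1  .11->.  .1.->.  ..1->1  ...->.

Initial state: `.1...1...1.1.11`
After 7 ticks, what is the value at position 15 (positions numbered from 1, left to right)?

.

tick 1: 1.1.1.1.1.1.1..
tick 2: .1.1.1.1.1.1.11
tick 3: 1.1.1.1.1.1.1..  (repeats tick 1; period 2)
tick 7: 1.1.1.1.1.1.1..
position 15 holds .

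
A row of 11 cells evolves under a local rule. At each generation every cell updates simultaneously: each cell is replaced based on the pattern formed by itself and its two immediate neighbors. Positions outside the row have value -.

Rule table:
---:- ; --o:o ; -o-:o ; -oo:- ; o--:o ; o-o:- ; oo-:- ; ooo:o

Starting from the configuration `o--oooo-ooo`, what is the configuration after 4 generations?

generation 1: ooo-oo---o-
generation 2: -o----o-ooo
generation 3: ooo--oo--o-
generation 4: -o-oo--oooo

-o-oo--oooo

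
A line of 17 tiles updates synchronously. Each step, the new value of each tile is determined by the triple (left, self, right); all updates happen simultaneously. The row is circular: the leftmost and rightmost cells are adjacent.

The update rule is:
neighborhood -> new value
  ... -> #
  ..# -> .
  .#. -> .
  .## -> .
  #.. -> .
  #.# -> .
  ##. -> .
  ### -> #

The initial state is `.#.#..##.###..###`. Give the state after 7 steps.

..........#....#.
#########...##...
.#######..#....#.
..#####.....##...
#..###..###....##
....#....#..##..#
.##...##.........

.##...##.........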